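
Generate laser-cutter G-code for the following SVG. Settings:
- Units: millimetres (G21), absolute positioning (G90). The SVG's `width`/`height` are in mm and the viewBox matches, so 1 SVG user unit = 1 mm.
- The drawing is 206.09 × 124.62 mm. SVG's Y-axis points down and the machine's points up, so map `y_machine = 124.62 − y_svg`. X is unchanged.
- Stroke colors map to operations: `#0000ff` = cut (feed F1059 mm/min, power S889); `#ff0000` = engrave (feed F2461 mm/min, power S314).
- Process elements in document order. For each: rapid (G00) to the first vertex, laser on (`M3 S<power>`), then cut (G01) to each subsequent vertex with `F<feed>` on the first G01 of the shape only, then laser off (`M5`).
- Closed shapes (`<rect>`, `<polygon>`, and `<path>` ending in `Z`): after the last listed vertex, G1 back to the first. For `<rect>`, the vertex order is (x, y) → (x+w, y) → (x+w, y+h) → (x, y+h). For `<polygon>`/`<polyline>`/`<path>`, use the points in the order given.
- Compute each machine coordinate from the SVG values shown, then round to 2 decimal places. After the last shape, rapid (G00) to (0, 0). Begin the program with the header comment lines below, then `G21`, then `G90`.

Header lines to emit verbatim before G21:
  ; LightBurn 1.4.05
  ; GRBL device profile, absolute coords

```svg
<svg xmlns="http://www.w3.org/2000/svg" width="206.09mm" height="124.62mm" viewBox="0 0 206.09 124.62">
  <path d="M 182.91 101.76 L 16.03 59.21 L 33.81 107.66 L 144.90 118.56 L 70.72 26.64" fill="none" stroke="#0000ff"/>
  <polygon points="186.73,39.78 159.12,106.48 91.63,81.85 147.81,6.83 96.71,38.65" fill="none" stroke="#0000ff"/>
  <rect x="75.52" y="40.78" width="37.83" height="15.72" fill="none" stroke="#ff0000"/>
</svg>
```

viewBox `0 0 206.09 124.62` with mm width/height → 1 unit = 1 mm. Flip: y_m = 124.62 − y_svg.

**Shape 1** — `<path>` open polyline, stroke `#0000ff` → cut (S889, F1059). Machine vertices: (182.91,22.86) → (16.03,65.41) → (33.81,16.96) → (144.90,6.06) → (70.72,97.98). Open path.

**Shape 2** — `<polygon>` closed polygon, stroke `#0000ff` → cut (S889, F1059). Machine vertices: (186.73,84.84) → (159.12,18.14) → (91.63,42.77) → (147.81,117.79) → (96.71,85.97) → (186.73,84.84). Closed: final G1 returns to the first vertex.

**Shape 3** — `<rect>` rectangle, stroke `#ff0000` → engrave (S314, F2461). Machine vertices: (75.52,83.84) → (113.35,83.84) → (113.35,68.12) → (75.52,68.12) → (75.52,83.84). Closed: final G1 returns to the first vertex.

; LightBurn 1.4.05
; GRBL device profile, absolute coords
G21
G90
G00 X182.91 Y22.86
M3 S889
G01 X16.03 Y65.41 F1059
G01 X33.81 Y16.96
G01 X144.90 Y6.06
G01 X70.72 Y97.98
M5
G00 X186.73 Y84.84
M3 S889
G01 X159.12 Y18.14 F1059
G01 X91.63 Y42.77
G01 X147.81 Y117.79
G01 X96.71 Y85.97
G01 X186.73 Y84.84
M5
G00 X75.52 Y83.84
M3 S314
G01 X113.35 Y83.84 F2461
G01 X113.35 Y68.12
G01 X75.52 Y68.12
G01 X75.52 Y83.84
M5
G00 X0.00 Y0.00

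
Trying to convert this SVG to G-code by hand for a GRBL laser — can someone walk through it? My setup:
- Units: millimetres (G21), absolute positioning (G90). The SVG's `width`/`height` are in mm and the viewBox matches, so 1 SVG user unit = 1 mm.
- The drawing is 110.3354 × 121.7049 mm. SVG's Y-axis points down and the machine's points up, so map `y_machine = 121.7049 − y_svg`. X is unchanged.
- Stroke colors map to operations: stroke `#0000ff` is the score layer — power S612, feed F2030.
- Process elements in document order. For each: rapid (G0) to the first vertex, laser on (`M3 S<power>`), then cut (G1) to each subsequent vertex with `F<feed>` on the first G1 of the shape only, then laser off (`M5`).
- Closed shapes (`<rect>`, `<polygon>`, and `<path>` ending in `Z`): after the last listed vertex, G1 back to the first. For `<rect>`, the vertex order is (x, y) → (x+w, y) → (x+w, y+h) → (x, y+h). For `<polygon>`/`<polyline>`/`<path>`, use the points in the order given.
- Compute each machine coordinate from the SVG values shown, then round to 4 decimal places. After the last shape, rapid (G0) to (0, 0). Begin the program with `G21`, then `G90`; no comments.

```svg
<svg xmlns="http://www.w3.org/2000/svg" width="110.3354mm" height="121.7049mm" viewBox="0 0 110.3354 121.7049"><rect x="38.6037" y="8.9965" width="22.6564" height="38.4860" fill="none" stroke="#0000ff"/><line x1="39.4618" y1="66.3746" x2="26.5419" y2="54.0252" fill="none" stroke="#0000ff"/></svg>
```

Since the viewBox matches the mm dimensions, user units are millimetres directly. The only transform is the Y-flip y_m = 121.7049 − y_svg.

Shape 1 is a rectangle drawn with `<rect>`. Its stroke #0000ff means score at S612, F2030. After flipping Y the toolpath is (38.6037,112.7084) → (61.2601,112.7084) → (61.2601,74.2224) → (38.6037,74.2224) → (38.6037,112.7084), returning to the start.

Shape 2 is a line segment drawn with `<line>`. Its stroke #0000ff means score at S612, F2030. After flipping Y the toolpath is (39.4618,55.3303) → (26.5419,67.6797).

G21
G90
G0 X38.6037 Y112.7084
M3 S612
G1 X61.2601 Y112.7084 F2030
G1 X61.2601 Y74.2224
G1 X38.6037 Y74.2224
G1 X38.6037 Y112.7084
M5
G0 X39.4618 Y55.3303
M3 S612
G1 X26.5419 Y67.6797 F2030
M5
G0 X0.0000 Y0.0000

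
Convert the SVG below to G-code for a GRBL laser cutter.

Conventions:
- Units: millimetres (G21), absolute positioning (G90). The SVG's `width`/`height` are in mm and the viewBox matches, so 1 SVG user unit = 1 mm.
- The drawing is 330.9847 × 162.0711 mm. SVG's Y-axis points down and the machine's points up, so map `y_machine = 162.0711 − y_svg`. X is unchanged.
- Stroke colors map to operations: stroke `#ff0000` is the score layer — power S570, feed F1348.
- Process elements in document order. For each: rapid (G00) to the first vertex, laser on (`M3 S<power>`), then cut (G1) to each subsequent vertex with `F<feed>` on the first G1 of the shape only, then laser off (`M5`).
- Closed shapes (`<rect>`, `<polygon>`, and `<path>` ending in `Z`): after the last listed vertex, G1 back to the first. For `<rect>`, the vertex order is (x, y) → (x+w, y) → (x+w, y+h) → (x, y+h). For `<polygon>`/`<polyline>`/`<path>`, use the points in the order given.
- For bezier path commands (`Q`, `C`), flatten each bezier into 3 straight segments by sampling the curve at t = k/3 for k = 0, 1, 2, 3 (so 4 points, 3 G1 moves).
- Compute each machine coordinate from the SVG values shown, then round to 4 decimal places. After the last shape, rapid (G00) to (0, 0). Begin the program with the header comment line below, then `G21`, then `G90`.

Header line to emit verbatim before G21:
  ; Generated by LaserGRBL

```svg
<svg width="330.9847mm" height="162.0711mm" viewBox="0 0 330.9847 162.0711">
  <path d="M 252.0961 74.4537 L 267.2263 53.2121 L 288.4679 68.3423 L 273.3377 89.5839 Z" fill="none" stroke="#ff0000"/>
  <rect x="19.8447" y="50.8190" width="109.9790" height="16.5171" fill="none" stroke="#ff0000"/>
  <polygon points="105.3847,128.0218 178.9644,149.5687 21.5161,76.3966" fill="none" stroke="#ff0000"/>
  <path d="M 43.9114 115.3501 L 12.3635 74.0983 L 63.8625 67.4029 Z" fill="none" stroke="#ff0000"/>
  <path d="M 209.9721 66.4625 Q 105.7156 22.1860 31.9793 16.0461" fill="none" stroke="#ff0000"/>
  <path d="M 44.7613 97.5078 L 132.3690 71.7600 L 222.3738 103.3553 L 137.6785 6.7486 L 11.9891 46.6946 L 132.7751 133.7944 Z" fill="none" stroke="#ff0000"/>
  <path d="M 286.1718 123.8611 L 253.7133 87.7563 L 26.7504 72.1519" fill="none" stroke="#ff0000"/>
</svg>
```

viewBox `0 0 330.9847 162.0711` with mm width/height → 1 unit = 1 mm. Flip: y_m = 162.0711 − y_svg.

**Shape 1** — `<path>` regular polygon, stroke `#ff0000` → score (S570, F1348). Machine vertices: (252.0961,87.6174) → (267.2263,108.8590) → (288.4679,93.7288) → (273.3377,72.4872) → (252.0961,87.6174). Closed: final G1 returns to the first vertex.

**Shape 2** — `<rect>` rectangle, stroke `#ff0000` → score (S570, F1348). Machine vertices: (19.8447,111.2521) → (129.8237,111.2521) → (129.8237,94.7350) → (19.8447,94.7350) → (19.8447,111.2521). Closed: final G1 returns to the first vertex.

**Shape 3** — `<polygon>` closed polygon, stroke `#ff0000` → score (S570, F1348). Machine vertices: (105.3847,34.0493) → (178.9644,12.5024) → (21.5161,85.6745) → (105.3847,34.0493). Closed: final G1 returns to the first vertex.

**Shape 4** — `<path>` regular polygon, stroke `#ff0000` → score (S570, F1348). Machine vertices: (43.9114,46.7210) → (12.3635,87.9728) → (63.8625,94.6682) → (43.9114,46.7210). Closed: final G1 returns to the first vertex.

**Shape 5** — `<path>` quadratic bezier, stroke `#ff0000` → score (S570, F1348). Control points (SVG): P0=(209.9721,66.4625), P1=(105.7156,22.1860), P2=(31.9793,16.0461); sampled at t=k/3. Machine vertices: (209.9721,95.6086) → (143.8589,120.8889) → (84.5280,137.6943) → (31.9793,146.0250). Open path.

**Shape 6** — `<path>` closed polygon, stroke `#ff0000` → score (S570, F1348). Machine vertices: (44.7613,64.5633) → (132.3690,90.3111) → (222.3738,58.7158) → (137.6785,155.3225) → (11.9891,115.3765) → (132.7751,28.2767) → (44.7613,64.5633). Closed: final G1 returns to the first vertex.

**Shape 7** — `<path>` open polyline, stroke `#ff0000` → score (S570, F1348). Machine vertices: (286.1718,38.2100) → (253.7133,74.3148) → (26.7504,89.9192). Open path.

; Generated by LaserGRBL
G21
G90
G00 X252.0961 Y87.6174
M3 S570
G1 X267.2263 Y108.8590 F1348
G1 X288.4679 Y93.7288
G1 X273.3377 Y72.4872
G1 X252.0961 Y87.6174
M5
G00 X19.8447 Y111.2521
M3 S570
G1 X129.8237 Y111.2521 F1348
G1 X129.8237 Y94.7350
G1 X19.8447 Y94.7350
G1 X19.8447 Y111.2521
M5
G00 X105.3847 Y34.0493
M3 S570
G1 X178.9644 Y12.5024 F1348
G1 X21.5161 Y85.6745
G1 X105.3847 Y34.0493
M5
G00 X43.9114 Y46.7210
M3 S570
G1 X12.3635 Y87.9728 F1348
G1 X63.8625 Y94.6682
G1 X43.9114 Y46.7210
M5
G00 X209.9721 Y95.6086
M3 S570
G1 X143.8589 Y120.8889 F1348
G1 X84.5280 Y137.6943
G1 X31.9793 Y146.0250
M5
G00 X44.7613 Y64.5633
M3 S570
G1 X132.3690 Y90.3111 F1348
G1 X222.3738 Y58.7158
G1 X137.6785 Y155.3225
G1 X11.9891 Y115.3765
G1 X132.7751 Y28.2767
G1 X44.7613 Y64.5633
M5
G00 X286.1718 Y38.2100
M3 S570
G1 X253.7133 Y74.3148 F1348
G1 X26.7504 Y89.9192
M5
G00 X0.0000 Y0.0000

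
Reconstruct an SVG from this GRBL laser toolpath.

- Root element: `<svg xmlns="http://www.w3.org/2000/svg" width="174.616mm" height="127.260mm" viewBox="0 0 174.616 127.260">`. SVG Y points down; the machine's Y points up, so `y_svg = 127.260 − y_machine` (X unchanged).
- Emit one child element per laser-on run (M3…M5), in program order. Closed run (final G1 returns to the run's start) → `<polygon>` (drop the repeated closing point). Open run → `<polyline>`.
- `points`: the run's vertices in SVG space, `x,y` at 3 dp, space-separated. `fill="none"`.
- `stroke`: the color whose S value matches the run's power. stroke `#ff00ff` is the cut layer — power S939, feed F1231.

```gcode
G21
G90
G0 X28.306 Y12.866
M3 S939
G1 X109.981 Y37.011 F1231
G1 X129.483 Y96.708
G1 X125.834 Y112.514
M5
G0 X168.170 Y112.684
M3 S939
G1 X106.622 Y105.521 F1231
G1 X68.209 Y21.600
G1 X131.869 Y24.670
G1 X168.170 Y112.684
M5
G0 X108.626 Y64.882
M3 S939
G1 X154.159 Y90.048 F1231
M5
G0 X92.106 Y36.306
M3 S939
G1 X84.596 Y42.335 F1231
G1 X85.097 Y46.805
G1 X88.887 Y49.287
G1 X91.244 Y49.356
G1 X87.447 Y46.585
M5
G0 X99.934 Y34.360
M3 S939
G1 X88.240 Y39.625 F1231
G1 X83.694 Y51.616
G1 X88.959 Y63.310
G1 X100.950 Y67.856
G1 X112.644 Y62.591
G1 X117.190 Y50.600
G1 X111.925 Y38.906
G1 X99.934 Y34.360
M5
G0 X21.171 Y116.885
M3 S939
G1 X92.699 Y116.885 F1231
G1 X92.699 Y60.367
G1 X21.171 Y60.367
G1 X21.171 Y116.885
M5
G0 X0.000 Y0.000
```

<svg xmlns="http://www.w3.org/2000/svg" width="174.616mm" height="127.260mm" viewBox="0 0 174.616 127.260">
  <polyline points="28.306,114.394 109.981,90.249 129.483,30.552 125.834,14.746" fill="none" stroke="#ff00ff"/>
  <polygon points="168.170,14.576 106.622,21.739 68.209,105.660 131.869,102.590" fill="none" stroke="#ff00ff"/>
  <polyline points="108.626,62.378 154.159,37.212" fill="none" stroke="#ff00ff"/>
  <polyline points="92.106,90.954 84.596,84.925 85.097,80.455 88.887,77.973 91.244,77.904 87.447,80.675" fill="none" stroke="#ff00ff"/>
  <polygon points="99.934,92.900 88.240,87.635 83.694,75.644 88.959,63.950 100.950,59.404 112.644,64.669 117.190,76.660 111.925,88.354" fill="none" stroke="#ff00ff"/>
  <polygon points="21.171,10.375 92.699,10.375 92.699,66.893 21.171,66.893" fill="none" stroke="#ff00ff"/>
</svg>

y_svg = 127.260 − y_m. Every run uses S939, so all elements get stroke `#ff00ff` (cut).

[1] open run; points: 28.306,114.394 109.981,90.249 129.483,30.552 125.834,14.746

[2] closed run; points: 168.170,14.576 106.622,21.739 68.209,105.660 131.869,102.590

[3] open run; points: 108.626,62.378 154.159,37.212

[4] open run; points: 92.106,90.954 84.596,84.925 85.097,80.455 88.887,77.973 91.244,77.904 87.447,80.675

[5] closed run; points: 99.934,92.900 88.240,87.635 83.694,75.644 88.959,63.950 100.950,59.404 112.644,64.669 117.190,76.660 111.925,88.354

[6] closed run; points: 21.171,10.375 92.699,10.375 92.699,66.893 21.171,66.893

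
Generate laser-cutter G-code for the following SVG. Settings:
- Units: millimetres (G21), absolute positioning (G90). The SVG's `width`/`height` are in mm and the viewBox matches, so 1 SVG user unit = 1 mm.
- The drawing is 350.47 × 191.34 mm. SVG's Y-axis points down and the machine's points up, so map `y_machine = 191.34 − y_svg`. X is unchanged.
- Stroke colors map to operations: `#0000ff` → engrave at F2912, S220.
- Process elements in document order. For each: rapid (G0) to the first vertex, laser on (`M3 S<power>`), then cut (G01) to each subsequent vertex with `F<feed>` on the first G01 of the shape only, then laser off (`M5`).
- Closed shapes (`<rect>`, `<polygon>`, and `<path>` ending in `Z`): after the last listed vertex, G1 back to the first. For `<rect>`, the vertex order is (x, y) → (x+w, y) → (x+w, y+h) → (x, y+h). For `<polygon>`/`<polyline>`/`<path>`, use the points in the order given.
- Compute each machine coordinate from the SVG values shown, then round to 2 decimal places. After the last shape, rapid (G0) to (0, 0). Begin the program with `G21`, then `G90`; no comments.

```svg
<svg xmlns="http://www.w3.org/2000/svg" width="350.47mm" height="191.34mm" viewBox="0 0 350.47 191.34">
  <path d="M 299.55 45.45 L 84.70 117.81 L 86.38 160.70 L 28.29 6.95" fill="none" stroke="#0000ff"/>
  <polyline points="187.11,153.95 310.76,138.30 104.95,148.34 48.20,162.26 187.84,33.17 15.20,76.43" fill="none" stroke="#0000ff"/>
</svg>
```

G21
G90
G0 X299.55 Y145.89
M3 S220
G01 X84.70 Y73.53 F2912
G01 X86.38 Y30.64
G01 X28.29 Y184.39
M5
G0 X187.11 Y37.39
M3 S220
G01 X310.76 Y53.04 F2912
G01 X104.95 Y43.00
G01 X48.20 Y29.08
G01 X187.84 Y158.17
G01 X15.20 Y114.91
M5
G0 X0.00 Y0.00

Since the viewBox matches the mm dimensions, user units are millimetres directly. The only transform is the Y-flip y_m = 191.34 − y_svg.

Shape 1 is a open polyline drawn with `<path>`. Its stroke #0000ff means engrave at S220, F2912. After flipping Y the toolpath is (299.55,145.89) → (84.70,73.53) → (86.38,30.64) → (28.29,184.39).

Shape 2 is a open polyline drawn with `<polyline>`. Its stroke #0000ff means engrave at S220, F2912. After flipping Y the toolpath is (187.11,37.39) → (310.76,53.04) → (104.95,43.00) → (48.20,29.08) → (187.84,158.17) → (15.20,114.91).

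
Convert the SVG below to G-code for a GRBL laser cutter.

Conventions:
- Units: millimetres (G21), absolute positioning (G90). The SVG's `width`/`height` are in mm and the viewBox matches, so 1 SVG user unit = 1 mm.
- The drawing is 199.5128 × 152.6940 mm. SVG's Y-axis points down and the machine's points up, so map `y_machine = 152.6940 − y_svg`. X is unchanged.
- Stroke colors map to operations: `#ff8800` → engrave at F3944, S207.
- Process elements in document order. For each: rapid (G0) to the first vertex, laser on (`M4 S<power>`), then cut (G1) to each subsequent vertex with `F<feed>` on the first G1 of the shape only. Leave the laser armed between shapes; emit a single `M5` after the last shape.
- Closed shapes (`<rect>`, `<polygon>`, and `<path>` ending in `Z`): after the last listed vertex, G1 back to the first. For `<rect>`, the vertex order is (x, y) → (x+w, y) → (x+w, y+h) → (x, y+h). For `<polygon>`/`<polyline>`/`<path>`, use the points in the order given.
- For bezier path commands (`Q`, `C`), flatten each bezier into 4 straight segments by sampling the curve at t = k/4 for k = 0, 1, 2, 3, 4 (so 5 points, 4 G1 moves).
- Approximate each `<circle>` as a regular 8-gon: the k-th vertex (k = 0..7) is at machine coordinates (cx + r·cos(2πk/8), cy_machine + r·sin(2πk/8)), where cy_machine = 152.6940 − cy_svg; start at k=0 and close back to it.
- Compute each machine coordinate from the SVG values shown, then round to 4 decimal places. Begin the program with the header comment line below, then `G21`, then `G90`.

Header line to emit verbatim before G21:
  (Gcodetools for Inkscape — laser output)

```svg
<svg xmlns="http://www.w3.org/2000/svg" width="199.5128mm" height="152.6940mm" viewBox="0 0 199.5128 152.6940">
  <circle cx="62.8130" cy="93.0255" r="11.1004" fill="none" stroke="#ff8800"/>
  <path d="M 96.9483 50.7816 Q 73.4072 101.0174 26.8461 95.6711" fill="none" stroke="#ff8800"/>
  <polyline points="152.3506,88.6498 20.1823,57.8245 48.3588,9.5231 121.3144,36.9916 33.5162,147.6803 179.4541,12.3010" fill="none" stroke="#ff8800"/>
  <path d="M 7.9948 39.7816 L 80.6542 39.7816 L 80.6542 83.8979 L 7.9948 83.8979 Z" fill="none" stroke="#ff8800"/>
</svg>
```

1 u = 1 mm; y_m = 152.6940 − y.

[1] `<circle>` circle, #ff8800→engrave S207 F3944: (73.9134,59.6685) → (70.6622,67.5177) → (62.8130,70.7689) → (54.9638,67.5177) → (51.7126,59.6685) → (54.9638,51.8193) → (62.8130,48.5681) → (70.6622,51.8193) → (73.9134,59.6685) (closed)

[2] `<path>` quadratic bezier, #ff8800→engrave S207 F3944: (96.9483,101.9124) → (83.7390,80.2684) → (67.6522,65.5721) → (48.6879,57.8236) → (26.8461,57.0229)

[3] `<polyline>` open polyline, #ff8800→engrave S207 F3944: (152.3506,64.0442) → (20.1823,94.8695) → (48.3588,143.1709) → (121.3144,115.7024) → (33.5162,5.0137) → (179.4541,140.3930)

[4] `<path>` rectangle, #ff8800→engrave S207 F3944: (7.9948,112.9124) → (80.6542,112.9124) → (80.6542,68.7961) → (7.9948,68.7961) → (7.9948,112.9124) (closed)

(Gcodetools for Inkscape — laser output)
G21
G90
G0 X73.9134 Y59.6685
M4 S207
G1 X70.6622 Y67.5177 F3944
G1 X62.8130 Y70.7689
G1 X54.9638 Y67.5177
G1 X51.7126 Y59.6685
G1 X54.9638 Y51.8193
G1 X62.8130 Y48.5681
G1 X70.6622 Y51.8193
G1 X73.9134 Y59.6685
G0 X96.9483 Y101.9124
M4 S207
G1 X83.7390 Y80.2684 F3944
G1 X67.6522 Y65.5721
G1 X48.6879 Y57.8236
G1 X26.8461 Y57.0229
G0 X152.3506 Y64.0442
M4 S207
G1 X20.1823 Y94.8695 F3944
G1 X48.3588 Y143.1709
G1 X121.3144 Y115.7024
G1 X33.5162 Y5.0137
G1 X179.4541 Y140.3930
G0 X7.9948 Y112.9124
M4 S207
G1 X80.6542 Y112.9124 F3944
G1 X80.6542 Y68.7961
G1 X7.9948 Y68.7961
G1 X7.9948 Y112.9124
M5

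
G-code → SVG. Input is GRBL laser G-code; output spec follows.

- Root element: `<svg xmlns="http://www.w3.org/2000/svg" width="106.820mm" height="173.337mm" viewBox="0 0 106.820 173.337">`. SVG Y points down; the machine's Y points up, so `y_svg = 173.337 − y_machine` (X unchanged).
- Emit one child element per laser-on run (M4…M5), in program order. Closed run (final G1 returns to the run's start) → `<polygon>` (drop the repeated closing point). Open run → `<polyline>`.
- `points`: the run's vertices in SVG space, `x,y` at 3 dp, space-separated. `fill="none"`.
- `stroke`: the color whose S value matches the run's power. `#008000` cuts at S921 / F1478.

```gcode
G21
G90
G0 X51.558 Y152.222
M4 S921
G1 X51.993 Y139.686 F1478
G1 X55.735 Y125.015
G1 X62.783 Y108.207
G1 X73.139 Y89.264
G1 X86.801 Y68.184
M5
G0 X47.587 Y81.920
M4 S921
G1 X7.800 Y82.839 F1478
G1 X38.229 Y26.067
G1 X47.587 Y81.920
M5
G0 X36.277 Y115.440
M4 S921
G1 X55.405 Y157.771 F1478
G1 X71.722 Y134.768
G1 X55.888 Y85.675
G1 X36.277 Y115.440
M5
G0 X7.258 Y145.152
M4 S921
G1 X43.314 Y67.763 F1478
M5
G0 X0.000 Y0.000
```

<svg xmlns="http://www.w3.org/2000/svg" width="106.820mm" height="173.337mm" viewBox="0 0 106.820 173.337">
  <polyline points="51.558,21.115 51.993,33.651 55.735,48.322 62.783,65.130 73.139,84.073 86.801,105.153" fill="none" stroke="#008000"/>
  <polygon points="47.587,91.417 7.800,90.498 38.229,147.270" fill="none" stroke="#008000"/>
  <polygon points="36.277,57.897 55.405,15.566 71.722,38.569 55.888,87.662" fill="none" stroke="#008000"/>
  <polyline points="7.258,28.185 43.314,105.574" fill="none" stroke="#008000"/>
</svg>

Each laser-on run becomes one SVG element. Flip Y back into SVG space with y_svg = 173.337 − y_machine. Every run uses S921, so all elements get stroke `#008000` (cut).

Run 1: The run is open, so emit a `<polyline>` with points (Y-flipped): 51.558,21.115 51.993,33.651 55.735,48.322 62.783,65.130 73.139,84.073 86.801,105.153.

Run 2: The run returns to its start, so emit a `<polygon>` with points (Y-flipped): 47.587,91.417 7.800,90.498 38.229,147.270.

Run 3: The run returns to its start, so emit a `<polygon>` with points (Y-flipped): 36.277,57.897 55.405,15.566 71.722,38.569 55.888,87.662.

Run 4: The run is open, so emit a `<polyline>` with points (Y-flipped): 7.258,28.185 43.314,105.574.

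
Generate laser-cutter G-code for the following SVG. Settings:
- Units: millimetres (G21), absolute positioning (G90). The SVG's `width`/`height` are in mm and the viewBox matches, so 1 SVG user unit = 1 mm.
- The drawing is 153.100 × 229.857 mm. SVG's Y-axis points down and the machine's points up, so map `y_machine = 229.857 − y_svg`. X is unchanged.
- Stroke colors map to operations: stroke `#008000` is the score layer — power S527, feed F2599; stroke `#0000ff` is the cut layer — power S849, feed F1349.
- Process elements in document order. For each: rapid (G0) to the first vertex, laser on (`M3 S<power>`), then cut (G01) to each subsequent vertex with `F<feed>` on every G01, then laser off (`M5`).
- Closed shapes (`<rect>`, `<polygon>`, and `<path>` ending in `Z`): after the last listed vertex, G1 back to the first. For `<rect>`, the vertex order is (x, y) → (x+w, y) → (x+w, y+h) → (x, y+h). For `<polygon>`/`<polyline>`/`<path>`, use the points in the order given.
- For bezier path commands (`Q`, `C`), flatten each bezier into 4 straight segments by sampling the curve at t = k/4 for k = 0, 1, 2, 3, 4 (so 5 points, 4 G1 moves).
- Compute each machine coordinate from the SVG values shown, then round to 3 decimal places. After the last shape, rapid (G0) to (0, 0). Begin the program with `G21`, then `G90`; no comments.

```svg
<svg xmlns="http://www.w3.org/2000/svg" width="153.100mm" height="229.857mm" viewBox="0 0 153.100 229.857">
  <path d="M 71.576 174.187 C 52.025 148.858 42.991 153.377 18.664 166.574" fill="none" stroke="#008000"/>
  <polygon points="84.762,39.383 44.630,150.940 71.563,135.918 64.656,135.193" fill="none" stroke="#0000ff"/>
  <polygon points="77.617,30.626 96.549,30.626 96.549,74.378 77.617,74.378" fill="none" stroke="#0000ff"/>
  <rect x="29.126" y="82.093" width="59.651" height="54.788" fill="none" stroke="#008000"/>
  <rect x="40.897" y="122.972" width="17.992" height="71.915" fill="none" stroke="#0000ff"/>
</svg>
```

G21
G90
G0 X71.576 Y55.670
M3 S527
G01 X58.481 Y69.401 F2599
G01 X46.911 Y73.924 F2599
G01 X34.445 Y71.223 F2599
G01 X18.664 Y63.283 F2599
M5
G0 X84.762 Y190.474
M3 S849
G01 X44.630 Y78.917 F1349
G01 X71.563 Y93.939 F1349
G01 X64.656 Y94.664 F1349
G01 X84.762 Y190.474 F1349
M5
G0 X77.617 Y199.231
M3 S849
G01 X96.549 Y199.231 F1349
G01 X96.549 Y155.479 F1349
G01 X77.617 Y155.479 F1349
G01 X77.617 Y199.231 F1349
M5
G0 X29.126 Y147.764
M3 S527
G01 X88.777 Y147.764 F2599
G01 X88.777 Y92.976 F2599
G01 X29.126 Y92.976 F2599
G01 X29.126 Y147.764 F2599
M5
G0 X40.897 Y106.885
M3 S849
G01 X58.889 Y106.885 F1349
G01 X58.889 Y34.970 F1349
G01 X40.897 Y34.970 F1349
G01 X40.897 Y106.885 F1349
M5
G0 X0.000 Y0.000

viewBox `0 0 153.100 229.857` with mm width/height → 1 unit = 1 mm. Flip: y_m = 229.857 − y_svg.

**Shape 1** — `<path>` cubic bezier, stroke `#008000` → score (S527, F2599). Control points (SVG): P0=(71.576,174.187), P1=(52.025,148.858), P2=(42.991,153.377), P3=(18.664,166.574); sampled at t=k/4. Machine vertices: (71.576,55.670) → (58.481,69.401) → (46.911,73.924) → (34.445,71.223) → (18.664,63.283). Open path.

**Shape 2** — `<polygon>` closed polygon, stroke `#0000ff` → cut (S849, F1349). Machine vertices: (84.762,190.474) → (44.630,78.917) → (71.563,93.939) → (64.656,94.664) → (84.762,190.474). Closed: final G1 returns to the first vertex.

**Shape 3** — `<polygon>` rectangle, stroke `#0000ff` → cut (S849, F1349). Machine vertices: (77.617,199.231) → (96.549,199.231) → (96.549,155.479) → (77.617,155.479) → (77.617,199.231). Closed: final G1 returns to the first vertex.

**Shape 4** — `<rect>` rectangle, stroke `#008000` → score (S527, F2599). Machine vertices: (29.126,147.764) → (88.777,147.764) → (88.777,92.976) → (29.126,92.976) → (29.126,147.764). Closed: final G1 returns to the first vertex.

**Shape 5** — `<rect>` rectangle, stroke `#0000ff` → cut (S849, F1349). Machine vertices: (40.897,106.885) → (58.889,106.885) → (58.889,34.970) → (40.897,34.970) → (40.897,106.885). Closed: final G1 returns to the first vertex.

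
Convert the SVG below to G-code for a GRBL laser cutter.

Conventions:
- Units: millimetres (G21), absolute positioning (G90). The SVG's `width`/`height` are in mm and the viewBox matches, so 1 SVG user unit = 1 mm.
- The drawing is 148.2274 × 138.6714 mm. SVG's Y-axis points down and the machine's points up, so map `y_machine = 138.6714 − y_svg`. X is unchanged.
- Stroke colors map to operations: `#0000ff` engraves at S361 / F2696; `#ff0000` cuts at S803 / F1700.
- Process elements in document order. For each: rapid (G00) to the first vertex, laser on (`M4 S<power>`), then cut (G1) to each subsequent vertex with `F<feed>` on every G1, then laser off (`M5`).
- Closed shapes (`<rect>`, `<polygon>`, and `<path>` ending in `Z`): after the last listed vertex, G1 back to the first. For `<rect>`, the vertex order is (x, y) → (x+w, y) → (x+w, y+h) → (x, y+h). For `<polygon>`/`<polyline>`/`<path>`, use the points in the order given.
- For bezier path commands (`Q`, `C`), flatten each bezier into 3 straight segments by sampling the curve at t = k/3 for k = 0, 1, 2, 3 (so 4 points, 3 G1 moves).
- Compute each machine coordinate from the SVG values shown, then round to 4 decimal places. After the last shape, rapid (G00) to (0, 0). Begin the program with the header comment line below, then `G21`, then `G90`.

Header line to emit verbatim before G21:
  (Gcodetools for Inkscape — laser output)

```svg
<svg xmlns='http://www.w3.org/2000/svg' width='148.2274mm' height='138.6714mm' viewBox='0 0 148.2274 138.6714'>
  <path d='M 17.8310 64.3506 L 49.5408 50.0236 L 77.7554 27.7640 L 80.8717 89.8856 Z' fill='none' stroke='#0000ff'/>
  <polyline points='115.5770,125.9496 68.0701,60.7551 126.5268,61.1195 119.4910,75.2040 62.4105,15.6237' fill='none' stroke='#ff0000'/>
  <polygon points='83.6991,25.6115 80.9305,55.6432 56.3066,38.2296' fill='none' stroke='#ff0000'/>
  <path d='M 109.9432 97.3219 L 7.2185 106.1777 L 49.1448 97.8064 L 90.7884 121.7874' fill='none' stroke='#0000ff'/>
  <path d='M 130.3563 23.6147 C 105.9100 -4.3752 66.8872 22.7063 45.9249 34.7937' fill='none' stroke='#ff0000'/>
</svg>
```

1 u = 1 mm; y_m = 138.6714 − y.

[1] `<path>` closed polygon, #0000ff→engrave S361 F2696: (17.8310,74.3208) → (49.5408,88.6478) → (77.7554,110.9074) → (80.8717,48.7858) → (17.8310,74.3208) (closed)

[2] `<polyline>` open polyline, #ff0000→cut S803 F1700: (115.5770,12.7218) → (68.0701,77.9163) → (126.5268,77.5519) → (119.4910,63.4674) → (62.4105,123.0477)

[3] `<polygon>` regular polygon, #ff0000→cut S803 F1700: (83.6991,113.0599) → (80.9305,83.0282) → (56.3066,100.4418) → (83.6991,113.0599) (closed)

[4] `<path>` open polyline, #0000ff→engrave S361 F2696: (109.9432,41.3495) → (7.2185,32.4937) → (49.1448,40.8650) → (90.7884,16.8840)

[5] `<path>` cubic bezier, #ff0000→cut S803 F1700: (130.3563,115.0567) → (102.2599,127.2845) → (71.6986,118.3681) → (45.9249,103.8777)

(Gcodetools for Inkscape — laser output)
G21
G90
G00 X17.8310 Y74.3208
M4 S361
G1 X49.5408 Y88.6478 F2696
G1 X77.7554 Y110.9074 F2696
G1 X80.8717 Y48.7858 F2696
G1 X17.8310 Y74.3208 F2696
M5
G00 X115.5770 Y12.7218
M4 S803
G1 X68.0701 Y77.9163 F1700
G1 X126.5268 Y77.5519 F1700
G1 X119.4910 Y63.4674 F1700
G1 X62.4105 Y123.0477 F1700
M5
G00 X83.6991 Y113.0599
M4 S803
G1 X80.9305 Y83.0282 F1700
G1 X56.3066 Y100.4418 F1700
G1 X83.6991 Y113.0599 F1700
M5
G00 X109.9432 Y41.3495
M4 S361
G1 X7.2185 Y32.4937 F2696
G1 X49.1448 Y40.8650 F2696
G1 X90.7884 Y16.8840 F2696
M5
G00 X130.3563 Y115.0567
M4 S803
G1 X102.2599 Y127.2845 F1700
G1 X71.6986 Y118.3681 F1700
G1 X45.9249 Y103.8777 F1700
M5
G00 X0.0000 Y0.0000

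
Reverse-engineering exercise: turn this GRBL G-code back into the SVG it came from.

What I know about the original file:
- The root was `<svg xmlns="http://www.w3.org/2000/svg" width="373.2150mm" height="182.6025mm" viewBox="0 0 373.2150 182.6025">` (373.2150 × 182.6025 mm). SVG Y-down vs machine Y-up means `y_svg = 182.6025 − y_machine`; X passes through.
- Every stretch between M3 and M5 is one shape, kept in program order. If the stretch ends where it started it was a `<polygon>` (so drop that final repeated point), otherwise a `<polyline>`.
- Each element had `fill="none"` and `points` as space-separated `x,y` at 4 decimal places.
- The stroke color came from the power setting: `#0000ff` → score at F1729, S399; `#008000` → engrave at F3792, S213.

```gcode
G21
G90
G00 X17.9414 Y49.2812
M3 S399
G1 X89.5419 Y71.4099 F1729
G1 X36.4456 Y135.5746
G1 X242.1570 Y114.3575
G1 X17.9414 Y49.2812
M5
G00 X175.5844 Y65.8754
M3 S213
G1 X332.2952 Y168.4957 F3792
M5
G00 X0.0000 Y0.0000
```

y_svg = 182.6025 − y_m.

[1] S399→`#0000ff` (score); closed run; points: 17.9414,133.3213 89.5419,111.1926 36.4456,47.0279 242.1570,68.2450

[2] S213→`#008000` (engrave); open run; points: 175.5844,116.7271 332.2952,14.1068

<svg xmlns="http://www.w3.org/2000/svg" width="373.2150mm" height="182.6025mm" viewBox="0 0 373.2150 182.6025">
  <polygon points="17.9414,133.3213 89.5419,111.1926 36.4456,47.0279 242.1570,68.2450" fill="none" stroke="#0000ff"/>
  <polyline points="175.5844,116.7271 332.2952,14.1068" fill="none" stroke="#008000"/>
</svg>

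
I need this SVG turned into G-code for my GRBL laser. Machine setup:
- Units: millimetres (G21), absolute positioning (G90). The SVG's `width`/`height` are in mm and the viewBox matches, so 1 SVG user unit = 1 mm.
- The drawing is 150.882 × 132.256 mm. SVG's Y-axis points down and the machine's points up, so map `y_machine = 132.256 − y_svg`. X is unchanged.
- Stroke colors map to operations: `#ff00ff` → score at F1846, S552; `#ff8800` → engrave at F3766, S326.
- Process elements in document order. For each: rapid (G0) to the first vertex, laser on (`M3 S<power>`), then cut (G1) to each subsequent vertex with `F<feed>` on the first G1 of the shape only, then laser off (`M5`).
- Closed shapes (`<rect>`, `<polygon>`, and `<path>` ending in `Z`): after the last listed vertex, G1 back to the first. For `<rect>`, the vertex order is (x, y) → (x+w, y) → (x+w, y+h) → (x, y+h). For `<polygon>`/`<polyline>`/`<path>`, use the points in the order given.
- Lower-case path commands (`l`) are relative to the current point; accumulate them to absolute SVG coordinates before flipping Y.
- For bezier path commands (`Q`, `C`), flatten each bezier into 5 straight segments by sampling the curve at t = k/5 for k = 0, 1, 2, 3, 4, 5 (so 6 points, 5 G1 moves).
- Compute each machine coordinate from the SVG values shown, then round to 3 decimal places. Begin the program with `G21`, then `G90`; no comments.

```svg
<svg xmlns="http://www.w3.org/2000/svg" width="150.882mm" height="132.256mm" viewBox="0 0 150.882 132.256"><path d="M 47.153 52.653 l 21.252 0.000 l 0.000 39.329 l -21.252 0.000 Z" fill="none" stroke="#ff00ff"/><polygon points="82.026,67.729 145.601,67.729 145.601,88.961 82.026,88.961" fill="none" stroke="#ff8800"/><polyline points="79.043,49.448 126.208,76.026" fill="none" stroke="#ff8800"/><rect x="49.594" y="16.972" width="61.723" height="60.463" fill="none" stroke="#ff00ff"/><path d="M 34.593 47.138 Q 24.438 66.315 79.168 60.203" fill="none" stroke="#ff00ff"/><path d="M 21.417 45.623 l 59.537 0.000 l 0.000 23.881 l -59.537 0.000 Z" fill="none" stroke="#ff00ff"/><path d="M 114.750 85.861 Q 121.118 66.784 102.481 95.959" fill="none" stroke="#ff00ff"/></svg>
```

Since the viewBox matches the mm dimensions, user units are millimetres directly. The only transform is the Y-flip y_m = 132.256 − y_svg.

Shape 1 is a rectangle drawn with `<path>`. Its stroke #ff00ff means score at S552, F1846. After flipping Y the toolpath is (47.153,79.603) → (68.405,79.603) → (68.405,40.274) → (47.153,40.274) → (47.153,79.603), returning to the start.

Shape 2 is a rectangle drawn with `<polygon>`. Its stroke #ff8800 means engrave at S326, F3766. After flipping Y the toolpath is (82.026,64.527) → (145.601,64.527) → (145.601,43.295) → (82.026,43.295) → (82.026,64.527), returning to the start.

Shape 3 is a line segment drawn with `<polyline>`. Its stroke #ff8800 means engrave at S326, F3766. After flipping Y the toolpath is (79.043,82.808) → (126.208,56.230).

Shape 4 is a rectangle drawn with `<rect>`. Its stroke #ff00ff means score at S552, F1846. After flipping Y the toolpath is (49.594,115.284) → (111.317,115.284) → (111.317,54.821) → (49.594,54.821) → (49.594,115.284), returning to the start.

Shape 5 is a quadratic bezier drawn with `<path>`. Its stroke #ff00ff means score at S552, F1846. After flipping Y the toolpath is (34.593,85.118) → (33.126,78.459) → (36.851,73.823) → (45.766,71.210) → (59.871,70.620) → (79.168,72.053).

Shape 6 is a rectangle drawn with `<path>`. Its stroke #ff00ff means score at S552, F1846. After flipping Y the toolpath is (21.417,86.633) → (80.954,86.633) → (80.954,62.752) → (21.417,62.752) → (21.417,86.633), returning to the start.

Shape 7 is a quadratic bezier drawn with `<path>`. Its stroke #ff00ff means score at S552, F1846. After flipping Y the toolpath is (114.750,46.395) → (116.297,52.096) → (115.844,53.936) → (113.390,51.917) → (108.936,46.037) → (102.481,36.297).

G21
G90
G0 X47.153 Y79.603
M3 S552
G1 X68.405 Y79.603 F1846
G1 X68.405 Y40.274
G1 X47.153 Y40.274
G1 X47.153 Y79.603
M5
G0 X82.026 Y64.527
M3 S326
G1 X145.601 Y64.527 F3766
G1 X145.601 Y43.295
G1 X82.026 Y43.295
G1 X82.026 Y64.527
M5
G0 X79.043 Y82.808
M3 S326
G1 X126.208 Y56.230 F3766
M5
G0 X49.594 Y115.284
M3 S552
G1 X111.317 Y115.284 F1846
G1 X111.317 Y54.821
G1 X49.594 Y54.821
G1 X49.594 Y115.284
M5
G0 X34.593 Y85.118
M3 S552
G1 X33.126 Y78.459 F1846
G1 X36.851 Y73.823
G1 X45.766 Y71.210
G1 X59.871 Y70.620
G1 X79.168 Y72.053
M5
G0 X21.417 Y86.633
M3 S552
G1 X80.954 Y86.633 F1846
G1 X80.954 Y62.752
G1 X21.417 Y62.752
G1 X21.417 Y86.633
M5
G0 X114.750 Y46.395
M3 S552
G1 X116.297 Y52.096 F1846
G1 X115.844 Y53.936
G1 X113.390 Y51.917
G1 X108.936 Y46.037
G1 X102.481 Y36.297
M5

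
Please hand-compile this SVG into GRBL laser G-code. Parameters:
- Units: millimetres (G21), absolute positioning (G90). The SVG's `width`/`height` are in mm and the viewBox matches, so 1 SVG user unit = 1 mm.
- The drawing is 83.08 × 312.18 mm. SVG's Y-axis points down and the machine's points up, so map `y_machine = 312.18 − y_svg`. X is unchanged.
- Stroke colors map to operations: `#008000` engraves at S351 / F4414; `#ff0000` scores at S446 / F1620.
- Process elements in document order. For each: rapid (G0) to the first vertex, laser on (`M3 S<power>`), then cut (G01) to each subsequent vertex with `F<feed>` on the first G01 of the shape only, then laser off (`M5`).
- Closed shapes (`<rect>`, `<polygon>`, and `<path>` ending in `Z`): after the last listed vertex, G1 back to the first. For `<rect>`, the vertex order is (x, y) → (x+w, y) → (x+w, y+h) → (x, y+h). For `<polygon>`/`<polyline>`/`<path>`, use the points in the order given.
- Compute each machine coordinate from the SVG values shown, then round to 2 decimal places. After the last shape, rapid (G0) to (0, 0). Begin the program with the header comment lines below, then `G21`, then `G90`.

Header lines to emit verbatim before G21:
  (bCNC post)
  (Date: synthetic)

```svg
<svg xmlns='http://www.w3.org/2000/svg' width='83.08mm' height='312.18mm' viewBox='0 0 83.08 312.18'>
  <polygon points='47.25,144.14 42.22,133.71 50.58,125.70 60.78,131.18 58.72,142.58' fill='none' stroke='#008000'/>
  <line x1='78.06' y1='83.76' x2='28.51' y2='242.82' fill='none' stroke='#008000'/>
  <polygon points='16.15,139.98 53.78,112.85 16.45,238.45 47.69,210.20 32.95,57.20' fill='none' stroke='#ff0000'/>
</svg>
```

viewBox `0 0 83.08 312.18` with mm width/height → 1 unit = 1 mm. Flip: y_m = 312.18 − y_svg.

**Shape 1** — `<polygon>` regular polygon, stroke `#008000` → engrave (S351, F4414). Machine vertices: (47.25,168.04) → (42.22,178.47) → (50.58,186.48) → (60.78,181.00) → (58.72,169.60) → (47.25,168.04). Closed: final G1 returns to the first vertex.

**Shape 2** — `<line>` line segment, stroke `#008000` → engrave (S351, F4414). Machine vertices: (78.06,228.42) → (28.51,69.36). Open path.

**Shape 3** — `<polygon>` closed polygon, stroke `#ff0000` → score (S446, F1620). Machine vertices: (16.15,172.20) → (53.78,199.33) → (16.45,73.73) → (47.69,101.98) → (32.95,254.98) → (16.15,172.20). Closed: final G1 returns to the first vertex.

(bCNC post)
(Date: synthetic)
G21
G90
G0 X47.25 Y168.04
M3 S351
G01 X42.22 Y178.47 F4414
G01 X50.58 Y186.48
G01 X60.78 Y181.00
G01 X58.72 Y169.60
G01 X47.25 Y168.04
M5
G0 X78.06 Y228.42
M3 S351
G01 X28.51 Y69.36 F4414
M5
G0 X16.15 Y172.20
M3 S446
G01 X53.78 Y199.33 F1620
G01 X16.45 Y73.73
G01 X47.69 Y101.98
G01 X32.95 Y254.98
G01 X16.15 Y172.20
M5
G0 X0.00 Y0.00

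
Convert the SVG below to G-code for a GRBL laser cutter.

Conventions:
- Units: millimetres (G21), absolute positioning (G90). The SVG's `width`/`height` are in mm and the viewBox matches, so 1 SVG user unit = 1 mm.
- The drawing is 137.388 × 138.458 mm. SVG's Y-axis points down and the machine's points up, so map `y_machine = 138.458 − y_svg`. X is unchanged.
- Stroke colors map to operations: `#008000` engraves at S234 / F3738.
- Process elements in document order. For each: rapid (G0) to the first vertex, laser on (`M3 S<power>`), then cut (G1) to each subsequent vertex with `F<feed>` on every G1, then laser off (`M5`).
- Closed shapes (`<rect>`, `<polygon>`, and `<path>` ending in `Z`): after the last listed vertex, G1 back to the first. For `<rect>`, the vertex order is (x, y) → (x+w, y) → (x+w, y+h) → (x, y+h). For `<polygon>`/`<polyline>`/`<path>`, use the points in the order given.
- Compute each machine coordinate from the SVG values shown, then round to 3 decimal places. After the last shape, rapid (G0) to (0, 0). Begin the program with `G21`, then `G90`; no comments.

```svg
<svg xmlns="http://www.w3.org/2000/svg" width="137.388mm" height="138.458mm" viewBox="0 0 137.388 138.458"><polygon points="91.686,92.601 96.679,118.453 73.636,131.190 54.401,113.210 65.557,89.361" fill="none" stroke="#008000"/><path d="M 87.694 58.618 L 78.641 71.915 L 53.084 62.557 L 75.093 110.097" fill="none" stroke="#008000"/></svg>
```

viewBox `0 0 137.388 138.458` with mm width/height → 1 unit = 1 mm. Flip: y_m = 138.458 − y_svg.

**Shape 1** — `<polygon>` regular polygon, stroke `#008000` → engrave (S234, F3738). Machine vertices: (91.686,45.857) → (96.679,20.005) → (73.636,7.268) → (54.401,25.248) → (65.557,49.097) → (91.686,45.857). Closed: final G1 returns to the first vertex.

**Shape 2** — `<path>` open polyline, stroke `#008000` → engrave (S234, F3738). Machine vertices: (87.694,79.840) → (78.641,66.543) → (53.084,75.901) → (75.093,28.361). Open path.

G21
G90
G0 X91.686 Y45.857
M3 S234
G1 X96.679 Y20.005 F3738
G1 X73.636 Y7.268 F3738
G1 X54.401 Y25.248 F3738
G1 X65.557 Y49.097 F3738
G1 X91.686 Y45.857 F3738
M5
G0 X87.694 Y79.840
M3 S234
G1 X78.641 Y66.543 F3738
G1 X53.084 Y75.901 F3738
G1 X75.093 Y28.361 F3738
M5
G0 X0.000 Y0.000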